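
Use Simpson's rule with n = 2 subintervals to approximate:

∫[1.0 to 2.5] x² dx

f(x) = x²
a = 1.0, b = 2.5, n = 2
h = (b - a)/n = 0.750000

Simpson's rule: (h/3)[f(x₀) + 4f(x₁) + 2f(x₂) + ... + f(xₙ)]

x_0 = 1.0000, f(x_0) = 1.000000, coefficient = 1
x_1 = 1.7500, f(x_1) = 3.062500, coefficient = 4
x_2 = 2.5000, f(x_2) = 6.250000, coefficient = 1

I ≈ (0.750000/3) × 19.500000 = 4.875000
Exact value: 4.875000
Error: 0.000000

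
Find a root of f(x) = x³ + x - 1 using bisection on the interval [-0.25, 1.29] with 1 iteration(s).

f(x) = x³ + x - 1
Initial interval: [-0.25, 1.29]

Iteration 1:
  c_1 = (-0.250000 + 1.290000)/2 = 0.520000
  f(c_1) = f(0.520000) = -0.339392
  f(a) × f(c) ≥ 0, new interval: [0.520000, 1.290000]

After 1 iteration(s), the approximation is c_1 = 0.520000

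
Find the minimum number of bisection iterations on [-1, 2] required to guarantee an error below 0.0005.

We need (b-a)/2^n ≤ 0.0005
(2 - (-1))/2^n ≤ 0.0005
3/2^n ≤ 0.0005
2^n ≥ 6000
n ≥ log₂(6000) = 12.55
n ≥ 13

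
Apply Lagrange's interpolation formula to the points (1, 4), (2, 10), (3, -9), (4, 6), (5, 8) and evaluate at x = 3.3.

Lagrange interpolation formula:
P(x) = Σ yᵢ × Lᵢ(x)
where Lᵢ(x) = Π_{j≠i} (x - xⱼ)/(xᵢ - xⱼ)

L_0(3.3) = (3.3 - 2)/(1 - 2) × (3.3 - 3)/(1 - 3) × (3.3 - 4)/(1 - 4) × (3.3 - 5)/(1 - 5) = 0.019337
L_1(3.3) = (3.3 - 1)/(2 - 1) × (3.3 - 3)/(2 - 3) × (3.3 - 4)/(2 - 4) × (3.3 - 5)/(2 - 5) = -0.136850
L_2(3.3) = (3.3 - 1)/(3 - 1) × (3.3 - 2)/(3 - 2) × (3.3 - 4)/(3 - 4) × (3.3 - 5)/(3 - 5) = 0.889525
L_3(3.3) = (3.3 - 1)/(4 - 1) × (3.3 - 2)/(4 - 2) × (3.3 - 3)/(4 - 3) × (3.3 - 5)/(4 - 5) = 0.254150
L_4(3.3) = (3.3 - 1)/(5 - 1) × (3.3 - 2)/(5 - 2) × (3.3 - 3)/(5 - 3) × (3.3 - 4)/(5 - 4) = -0.026162

P(3.3) = 4×L_0(3.3) + 10×L_1(3.3) + (-9)×L_2(3.3) + 6×L_3(3.3) + 8×L_4(3.3)
P(3.3) = -7.981275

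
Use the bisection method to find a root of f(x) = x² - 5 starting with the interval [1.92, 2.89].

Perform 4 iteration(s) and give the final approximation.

f(x) = x² - 5
Initial interval: [1.92, 2.89]

Iteration 1:
  c_1 = (1.920000 + 2.890000)/2 = 2.405000
  f(c_1) = f(2.405000) = 0.784025
  f(a) × f(c) < 0, new interval: [1.920000, 2.405000]
Iteration 2:
  c_2 = (1.920000 + 2.405000)/2 = 2.162500
  f(c_2) = f(2.162500) = -0.323594
  f(a) × f(c) ≥ 0, new interval: [2.162500, 2.405000]
Iteration 3:
  c_3 = (2.162500 + 2.405000)/2 = 2.283750
  f(c_3) = f(2.283750) = 0.215514
  f(a) × f(c) < 0, new interval: [2.162500, 2.283750]
Iteration 4:
  c_4 = (2.162500 + 2.283750)/2 = 2.223125
  f(c_4) = f(2.223125) = -0.057715
  f(a) × f(c) ≥ 0, new interval: [2.223125, 2.283750]

After 4 iteration(s), the approximation is c_4 = 2.223125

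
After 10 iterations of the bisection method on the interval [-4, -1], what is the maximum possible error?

Bisection error bound: |error| ≤ (b-a)/2^n
|error| ≤ (-1 - (-4))/2^10 = 3/2^10
|error| ≤ 0.0029296875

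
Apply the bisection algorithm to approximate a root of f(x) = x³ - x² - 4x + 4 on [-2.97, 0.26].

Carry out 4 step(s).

f(x) = x³ - x² - 4x + 4
Initial interval: [-2.97, 0.26]

Iteration 1:
  c_1 = (-2.970000 + 0.260000)/2 = -1.355000
  f(c_1) = f(-1.355000) = 5.096161
  f(a) × f(c) < 0, new interval: [-2.970000, -1.355000]
Iteration 2:
  c_2 = (-2.970000 + (-1.355000))/2 = -2.162500
  f(c_2) = f(-2.162500) = -2.139135
  f(a) × f(c) ≥ 0, new interval: [-2.162500, -1.355000]
Iteration 3:
  c_3 = (-2.162500 + (-1.355000))/2 = -1.758750
  f(c_3) = f(-1.758750) = 2.501630
  f(a) × f(c) < 0, new interval: [-2.162500, -1.758750]
Iteration 4:
  c_4 = (-2.162500 + (-1.758750))/2 = -1.960625
  f(c_4) = f(-1.960625) = 0.461708
  f(a) × f(c) < 0, new interval: [-2.162500, -1.960625]

After 4 iteration(s), the approximation is c_4 = -1.960625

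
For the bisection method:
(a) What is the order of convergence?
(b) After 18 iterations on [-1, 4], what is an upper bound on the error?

(a) Bisection has linear (order 1) convergence; the error is halved each step.

(b) Error bound = (b-a)/2^n = (4 - (-1))/2^{18}
    = 5/2^{18}

(a) 1 (linear); (b) error ≤ 1.91e-05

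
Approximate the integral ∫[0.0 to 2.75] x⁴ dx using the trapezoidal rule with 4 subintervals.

f(x) = x⁴
a = 0.0, b = 2.75, n = 4
h = (b - a)/n = 0.687500

Trapezoidal rule: (h/2)[f(x₀) + 2f(x₁) + 2f(x₂) + ... + f(xₙ)]

x_0 = 0.0000, f(x_0) = 0.000000, coefficient = 1
x_1 = 0.6875, f(x_1) = 0.223404, coefficient = 2
x_2 = 1.3750, f(x_2) = 3.574463, coefficient = 2
x_3 = 2.0625, f(x_3) = 18.095718, coefficient = 2
x_4 = 2.7500, f(x_4) = 57.191406, coefficient = 1

I ≈ (0.687500/2) × 100.978577 = 34.711386
Exact value: 31.455273
Error: 3.256112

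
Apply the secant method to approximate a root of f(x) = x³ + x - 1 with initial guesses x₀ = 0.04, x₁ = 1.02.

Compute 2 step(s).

f(x) = x³ + x - 1
x₀ = 0.04, x₁ = 1.02

Secant formula: x_{n+1} = x_n - f(x_n)(x_n - x_{n-1})/(f(x_n) - f(x_{n-1}))

Iteration 1:
  f(0.040000) = -0.959936
  f(1.020000) = 1.081208
  x_2 = 1.020000 - 1.081208×(1.020000 - 0.040000)/(1.081208 - (-0.959936))
       = 0.500887
Iteration 2:
  f(1.020000) = 1.081208
  f(0.500887) = -0.373446
  x_3 = 0.500887 - (-0.373446)×(0.500887 - 1.020000)/(-0.373446 - 1.081208)
       = 0.634156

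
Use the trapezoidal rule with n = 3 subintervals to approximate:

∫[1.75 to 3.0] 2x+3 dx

f(x) = 2x+3
a = 1.75, b = 3.0, n = 3
h = (b - a)/n = 0.416667

Trapezoidal rule: (h/2)[f(x₀) + 2f(x₁) + 2f(x₂) + ... + f(xₙ)]

x_0 = 1.7500, f(x_0) = 6.500000, coefficient = 1
x_1 = 2.1667, f(x_1) = 7.333333, coefficient = 2
x_2 = 2.5833, f(x_2) = 8.166667, coefficient = 2
x_3 = 3.0000, f(x_3) = 9.000000, coefficient = 1

I ≈ (0.416667/2) × 46.500000 = 9.687500
Exact value: 9.687500
Error: 0.000000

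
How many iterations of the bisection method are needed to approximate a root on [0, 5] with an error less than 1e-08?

We need (b-a)/2^n ≤ 1e-08
(5 - 0)/2^n ≤ 1e-08
5/2^n ≤ 1e-08
2^n ≥ 500000000
n ≥ log₂(500000000) = 28.90
n ≥ 29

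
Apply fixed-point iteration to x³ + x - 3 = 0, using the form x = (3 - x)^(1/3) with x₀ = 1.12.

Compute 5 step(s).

Equation: x³ + x - 3 = 0
Fixed-point form: x = (3 - x)^(1/3)
x₀ = 1.12

x_1 = g(1.120000) = 1.234201
x_2 = g(1.234201) = 1.208687
x_3 = g(1.208687) = 1.214480
x_4 = g(1.214480) = 1.213170
x_5 = g(1.213170) = 1.213466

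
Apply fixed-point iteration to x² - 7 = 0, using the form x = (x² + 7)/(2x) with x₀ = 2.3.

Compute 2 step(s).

Equation: x² - 7 = 0
Fixed-point form: x = (x² + 7)/(2x)
x₀ = 2.3

x_1 = g(2.300000) = 2.671739
x_2 = g(2.671739) = 2.645878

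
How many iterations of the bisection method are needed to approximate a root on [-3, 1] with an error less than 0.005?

We need (b-a)/2^n ≤ 0.005
(1 - (-3))/2^n ≤ 0.005
4/2^n ≤ 0.005
2^n ≥ 800
n ≥ log₂(800) = 9.64
n ≥ 10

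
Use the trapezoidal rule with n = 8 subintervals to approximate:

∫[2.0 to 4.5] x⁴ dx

f(x) = x⁴
a = 2.0, b = 4.5, n = 8
h = (b - a)/n = 0.312500

Trapezoidal rule: (h/2)[f(x₀) + 2f(x₁) + 2f(x₂) + ... + f(xₙ)]

x_0 = 2.0000, f(x_0) = 16.000000, coefficient = 1
x_1 = 2.3125, f(x_1) = 28.597427, coefficient = 2
x_2 = 2.6250, f(x_2) = 47.480713, coefficient = 2
x_3 = 2.9375, f(x_3) = 74.458023, coefficient = 2
x_4 = 3.2500, f(x_4) = 111.566406, coefficient = 2
x_5 = 3.5625, f(x_5) = 161.071793, coefficient = 2
x_6 = 3.8750, f(x_6) = 225.468994, coefficient = 2
x_7 = 4.1875, f(x_7) = 307.481705, coefficient = 2
x_8 = 4.5000, f(x_8) = 410.062500, coefficient = 1

I ≈ (0.312500/2) × 2338.312622 = 365.361347
Exact value: 362.656250
Error: 2.705097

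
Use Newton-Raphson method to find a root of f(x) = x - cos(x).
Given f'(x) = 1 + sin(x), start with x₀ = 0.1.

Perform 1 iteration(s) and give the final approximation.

f(x) = x - cos(x)
f'(x) = 1 + sin(x)
x₀ = 0.1

Newton-Raphson formula: x_{n+1} = x_n - f(x_n)/f'(x_n)

Iteration 1:
  f(0.100000) = -0.895004
  f'(0.100000) = 1.099833
  x_1 = 0.100000 - (-0.895004)/1.099833 = 0.913763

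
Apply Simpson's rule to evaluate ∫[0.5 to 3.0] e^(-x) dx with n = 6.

f(x) = e^(-x)
a = 0.5, b = 3.0, n = 6
h = (b - a)/n = 0.416667

Simpson's rule: (h/3)[f(x₀) + 4f(x₁) + 2f(x₂) + ... + f(xₙ)]

x_0 = 0.5000, f(x_0) = 0.606531, coefficient = 1
x_1 = 0.9167, f(x_1) = 0.399850, coefficient = 4
x_2 = 1.3333, f(x_2) = 0.263597, coefficient = 2
x_3 = 1.7500, f(x_3) = 0.173774, coefficient = 4
x_4 = 2.1667, f(x_4) = 0.114559, coefficient = 2
x_5 = 2.5833, f(x_5) = 0.075522, coefficient = 4
x_6 = 3.0000, f(x_6) = 0.049787, coefficient = 1

I ≈ (0.416667/3) × 4.009211 = 0.556835
Exact value: 0.556744
Error: 0.000091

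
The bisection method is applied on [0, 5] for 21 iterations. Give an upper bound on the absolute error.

Bisection error bound: |error| ≤ (b-a)/2^n
|error| ≤ (5 - 0)/2^21 = 5/2^21
|error| ≤ 0.0000023842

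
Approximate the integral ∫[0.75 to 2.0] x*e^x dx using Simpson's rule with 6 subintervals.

f(x) = x*e^x
a = 0.75, b = 2.0, n = 6
h = (b - a)/n = 0.208333

Simpson's rule: (h/3)[f(x₀) + 4f(x₁) + 2f(x₂) + ... + f(xₙ)]

x_0 = 0.7500, f(x_0) = 1.587750, coefficient = 1
x_1 = 0.9583, f(x_1) = 2.498708, coefficient = 4
x_2 = 1.1667, f(x_2) = 3.746482, coefficient = 2
x_3 = 1.3750, f(x_3) = 5.438230, coefficient = 4
x_4 = 1.5833, f(x_4) = 7.712679, coefficient = 2
x_5 = 1.7917, f(x_5) = 10.749002, coefficient = 4
x_6 = 2.0000, f(x_6) = 14.778112, coefficient = 1

I ≈ (0.208333/3) × 114.027949 = 7.918608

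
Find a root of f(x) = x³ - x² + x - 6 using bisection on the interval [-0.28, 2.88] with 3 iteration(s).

f(x) = x³ - x² + x - 6
Initial interval: [-0.28, 2.88]

Iteration 1:
  c_1 = (-0.280000 + 2.880000)/2 = 1.300000
  f(c_1) = f(1.300000) = -4.193000
  f(a) × f(c) ≥ 0, new interval: [1.300000, 2.880000]
Iteration 2:
  c_2 = (1.300000 + 2.880000)/2 = 2.090000
  f(c_2) = f(2.090000) = 0.851229
  f(a) × f(c) < 0, new interval: [1.300000, 2.090000]
Iteration 3:
  c_3 = (1.300000 + 2.090000)/2 = 1.695000
  f(c_3) = f(1.695000) = -2.308248
  f(a) × f(c) ≥ 0, new interval: [1.695000, 2.090000]

After 3 iteration(s), the approximation is c_3 = 1.695000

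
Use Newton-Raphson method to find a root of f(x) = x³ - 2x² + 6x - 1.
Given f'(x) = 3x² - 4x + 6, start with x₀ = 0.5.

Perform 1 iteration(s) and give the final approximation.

f(x) = x³ - 2x² + 6x - 1
f'(x) = 3x² - 4x + 6
x₀ = 0.5

Newton-Raphson formula: x_{n+1} = x_n - f(x_n)/f'(x_n)

Iteration 1:
  f(0.500000) = 1.625000
  f'(0.500000) = 4.750000
  x_1 = 0.500000 - 1.625000/4.750000 = 0.157895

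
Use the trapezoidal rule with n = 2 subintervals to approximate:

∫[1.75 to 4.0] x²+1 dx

f(x) = x²+1
a = 1.75, b = 4.0, n = 2
h = (b - a)/n = 1.125000

Trapezoidal rule: (h/2)[f(x₀) + 2f(x₁) + 2f(x₂) + ... + f(xₙ)]

x_0 = 1.7500, f(x_0) = 4.062500, coefficient = 1
x_1 = 2.8750, f(x_1) = 9.265625, coefficient = 2
x_2 = 4.0000, f(x_2) = 17.000000, coefficient = 1

I ≈ (1.125000/2) × 39.593750 = 22.271484
Exact value: 21.796875
Error: 0.474609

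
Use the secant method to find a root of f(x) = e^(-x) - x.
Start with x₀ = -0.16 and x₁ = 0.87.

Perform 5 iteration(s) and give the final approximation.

f(x) = e^(-x) - x
x₀ = -0.16, x₁ = 0.87

Secant formula: x_{n+1} = x_n - f(x_n)(x_n - x_{n-1})/(f(x_n) - f(x_{n-1}))

Iteration 1:
  f(-0.160000) = 1.333511
  f(0.870000) = -0.451048
  x_2 = 0.870000 - (-0.451048)×(0.870000 - (-0.160000))/(-0.451048 - 1.333511)
       = 0.609667
Iteration 2:
  f(0.870000) = -0.451048
  f(0.609667) = -0.066135
  x_3 = 0.609667 - (-0.066135)×(0.609667 - 0.870000)/(-0.066135 - (-0.451048))
       = 0.564937
Iteration 3:
  f(0.609667) = -0.066135
  f(0.564937) = 0.003459
  x_4 = 0.564937 - 0.003459×(0.564937 - 0.609667)/(0.003459 - (-0.066135))
       = 0.567160
Iteration 4:
  f(0.564937) = 0.003459
  f(0.567160) = -0.000026
  x_5 = 0.567160 - (-0.000026)×(0.567160 - 0.564937)/(-0.000026 - 0.003459)
       = 0.567143
Iteration 5:
  f(0.567160) = -0.000026
  f(0.567143) = 0.000000
  x_6 = 0.567143 - 0.000000×(0.567143 - 0.567160)/(0.000000 - (-0.000026))
       = 0.567143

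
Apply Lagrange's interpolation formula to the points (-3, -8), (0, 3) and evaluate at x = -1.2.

Lagrange interpolation formula:
P(x) = Σ yᵢ × Lᵢ(x)
where Lᵢ(x) = Π_{j≠i} (x - xⱼ)/(xᵢ - xⱼ)

L_0(-1.2) = (-1.2 - 0)/(-3 - 0) = 0.400000
L_1(-1.2) = (-1.2 - (-3))/(0 - (-3)) = 0.600000

P(-1.2) = (-8)×L_0(-1.2) + 3×L_1(-1.2)
P(-1.2) = -1.400000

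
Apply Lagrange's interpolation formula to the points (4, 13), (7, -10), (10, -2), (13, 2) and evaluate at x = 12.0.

Lagrange interpolation formula:
P(x) = Σ yᵢ × Lᵢ(x)
where Lᵢ(x) = Π_{j≠i} (x - xⱼ)/(xᵢ - xⱼ)

L_0(12.0) = (12.0 - 7)/(4 - 7) × (12.0 - 10)/(4 - 10) × (12.0 - 13)/(4 - 13) = 0.061728
L_1(12.0) = (12.0 - 4)/(7 - 4) × (12.0 - 10)/(7 - 10) × (12.0 - 13)/(7 - 13) = -0.296296
L_2(12.0) = (12.0 - 4)/(10 - 4) × (12.0 - 7)/(10 - 7) × (12.0 - 13)/(10 - 13) = 0.740741
L_3(12.0) = (12.0 - 4)/(13 - 4) × (12.0 - 7)/(13 - 7) × (12.0 - 10)/(13 - 10) = 0.493827

P(12.0) = 13×L_0(12.0) + (-10)×L_1(12.0) + (-2)×L_2(12.0) + 2×L_3(12.0)
P(12.0) = 3.271605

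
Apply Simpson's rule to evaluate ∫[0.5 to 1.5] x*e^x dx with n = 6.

f(x) = x*e^x
a = 0.5, b = 1.5, n = 6
h = (b - a)/n = 0.166667

Simpson's rule: (h/3)[f(x₀) + 4f(x₁) + 2f(x₂) + ... + f(xₙ)]

x_0 = 0.5000, f(x_0) = 0.824361, coefficient = 1
x_1 = 0.6667, f(x_1) = 1.298489, coefficient = 4
x_2 = 0.8333, f(x_2) = 1.917480, coefficient = 2
x_3 = 1.0000, f(x_3) = 2.718282, coefficient = 4
x_4 = 1.1667, f(x_4) = 3.746482, coefficient = 2
x_5 = 1.3333, f(x_5) = 5.058224, coefficient = 4
x_6 = 1.5000, f(x_6) = 6.722534, coefficient = 1

I ≈ (0.166667/3) × 55.174799 = 3.065267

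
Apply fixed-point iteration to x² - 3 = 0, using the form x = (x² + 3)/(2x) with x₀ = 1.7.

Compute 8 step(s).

Equation: x² - 3 = 0
Fixed-point form: x = (x² + 3)/(2x)
x₀ = 1.7

x_1 = g(1.700000) = 1.732353
x_2 = g(1.732353) = 1.732051
x_3 = g(1.732051) = 1.732051
x_4 = g(1.732051) = 1.732051
x_5 = g(1.732051) = 1.732051
x_6 = g(1.732051) = 1.732051
x_7 = g(1.732051) = 1.732051
x_8 = g(1.732051) = 1.732051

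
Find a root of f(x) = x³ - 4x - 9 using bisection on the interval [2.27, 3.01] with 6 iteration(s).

f(x) = x³ - 4x - 9
Initial interval: [2.27, 3.01]

Iteration 1:
  c_1 = (2.270000 + 3.010000)/2 = 2.640000
  f(c_1) = f(2.640000) = -1.160256
  f(a) × f(c) ≥ 0, new interval: [2.640000, 3.010000]
Iteration 2:
  c_2 = (2.640000 + 3.010000)/2 = 2.825000
  f(c_2) = f(2.825000) = 2.245266
  f(a) × f(c) < 0, new interval: [2.640000, 2.825000]
Iteration 3:
  c_3 = (2.640000 + 2.825000)/2 = 2.732500
  f(c_3) = f(2.732500) = 0.472365
  f(a) × f(c) < 0, new interval: [2.640000, 2.732500]
Iteration 4:
  c_4 = (2.640000 + 2.732500)/2 = 2.686250
  f(c_4) = f(2.686250) = -0.361184
  f(a) × f(c) ≥ 0, new interval: [2.686250, 2.732500]
Iteration 5:
  c_5 = (2.686250 + 2.732500)/2 = 2.709375
  f(c_5) = f(2.709375) = 0.051244
  f(a) × f(c) < 0, new interval: [2.686250, 2.709375]
Iteration 6:
  c_6 = (2.686250 + 2.709375)/2 = 2.697812
  f(c_6) = f(2.697812) = -0.156052
  f(a) × f(c) ≥ 0, new interval: [2.697812, 2.709375]

After 6 iteration(s), the approximation is c_6 = 2.697812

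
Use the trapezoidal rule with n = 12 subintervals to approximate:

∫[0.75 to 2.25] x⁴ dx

f(x) = x⁴
a = 0.75, b = 2.25, n = 12
h = (b - a)/n = 0.125000

Trapezoidal rule: (h/2)[f(x₀) + 2f(x₁) + 2f(x₂) + ... + f(xₙ)]

x_0 = 0.7500, f(x_0) = 0.316406, coefficient = 1
x_1 = 0.8750, f(x_1) = 0.586182, coefficient = 2
x_2 = 1.0000, f(x_2) = 1.000000, coefficient = 2
x_3 = 1.1250, f(x_3) = 1.601807, coefficient = 2
x_4 = 1.2500, f(x_4) = 2.441406, coefficient = 2
x_5 = 1.3750, f(x_5) = 3.574463, coefficient = 2
x_6 = 1.5000, f(x_6) = 5.062500, coefficient = 2
x_7 = 1.6250, f(x_7) = 6.972900, coefficient = 2
x_8 = 1.7500, f(x_8) = 9.378906, coefficient = 2
x_9 = 1.8750, f(x_9) = 12.359619, coefficient = 2
x_10 = 2.0000, f(x_10) = 16.000000, coefficient = 2
x_11 = 2.1250, f(x_11) = 20.390869, coefficient = 2
x_12 = 2.2500, f(x_12) = 25.628906, coefficient = 1

I ≈ (0.125000/2) × 184.682617 = 11.542664
Exact value: 11.485547
Error: 0.057117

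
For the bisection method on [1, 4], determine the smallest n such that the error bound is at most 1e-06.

We need (b-a)/2^n ≤ 1e-06
(4 - 1)/2^n ≤ 1e-06
3/2^n ≤ 1e-06
2^n ≥ 3000000
n ≥ log₂(3000000) = 21.52
n ≥ 22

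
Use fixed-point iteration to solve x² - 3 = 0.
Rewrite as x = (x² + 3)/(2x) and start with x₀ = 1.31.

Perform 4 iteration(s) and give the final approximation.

Equation: x² - 3 = 0
Fixed-point form: x = (x² + 3)/(2x)
x₀ = 1.31

x_1 = g(1.310000) = 1.800038
x_2 = g(1.800038) = 1.733335
x_3 = g(1.733335) = 1.732051
x_4 = g(1.732051) = 1.732051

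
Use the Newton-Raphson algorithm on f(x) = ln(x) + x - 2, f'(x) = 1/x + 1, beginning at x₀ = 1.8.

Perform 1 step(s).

f(x) = ln(x) + x - 2
f'(x) = 1/x + 1
x₀ = 1.8

Newton-Raphson formula: x_{n+1} = x_n - f(x_n)/f'(x_n)

Iteration 1:
  f(1.800000) = 0.387787
  f'(1.800000) = 1.555556
  x_1 = 1.800000 - 0.387787/1.555556 = 1.550709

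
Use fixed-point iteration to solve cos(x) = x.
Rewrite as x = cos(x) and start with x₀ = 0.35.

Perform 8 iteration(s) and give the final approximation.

Equation: cos(x) = x
Fixed-point form: x = cos(x)
x₀ = 0.35

x_1 = g(0.350000) = 0.939373
x_2 = g(0.939373) = 0.590294
x_3 = g(0.590294) = 0.830777
x_4 = g(0.830777) = 0.674302
x_5 = g(0.674302) = 0.781143
x_6 = g(0.781143) = 0.710109
x_7 = g(0.710109) = 0.758291
x_8 = g(0.758291) = 0.726013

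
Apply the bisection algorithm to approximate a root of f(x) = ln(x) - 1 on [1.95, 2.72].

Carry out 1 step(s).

f(x) = ln(x) - 1
Initial interval: [1.95, 2.72]

Iteration 1:
  c_1 = (1.950000 + 2.720000)/2 = 2.335000
  f(c_1) = f(2.335000) = -0.151988
  f(a) × f(c) ≥ 0, new interval: [2.335000, 2.720000]

After 1 iteration(s), the approximation is c_1 = 2.335000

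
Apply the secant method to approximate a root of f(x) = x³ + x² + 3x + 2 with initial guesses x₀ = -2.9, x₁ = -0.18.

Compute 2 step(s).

f(x) = x³ + x² + 3x + 2
x₀ = -2.9, x₁ = -0.18

Secant formula: x_{n+1} = x_n - f(x_n)(x_n - x_{n-1})/(f(x_n) - f(x_{n-1}))

Iteration 1:
  f(-2.900000) = -22.679000
  f(-0.180000) = 1.486568
  x_2 = -0.180000 - 1.486568×(-0.180000 - (-2.900000))/(1.486568 - (-22.679000))
       = -0.347323
Iteration 2:
  f(-0.180000) = 1.486568
  f(-0.347323) = 1.036764
  x_3 = -0.347323 - 1.036764×(-0.347323 - (-0.180000))/(1.036764 - 1.486568)
       = -0.732992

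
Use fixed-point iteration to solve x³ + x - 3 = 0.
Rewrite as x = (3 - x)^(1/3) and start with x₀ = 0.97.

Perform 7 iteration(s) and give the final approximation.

Equation: x³ + x - 3 = 0
Fixed-point form: x = (3 - x)^(1/3)
x₀ = 0.97

x_1 = g(0.970000) = 1.266189
x_2 = g(1.266189) = 1.201344
x_3 = g(1.201344) = 1.216138
x_4 = g(1.216138) = 1.212794
x_5 = g(1.212794) = 1.213551
x_6 = g(1.213551) = 1.213380
x_7 = g(1.213380) = 1.213419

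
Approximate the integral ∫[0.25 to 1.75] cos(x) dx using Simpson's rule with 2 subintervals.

f(x) = cos(x)
a = 0.25, b = 1.75, n = 2
h = (b - a)/n = 0.750000

Simpson's rule: (h/3)[f(x₀) + 4f(x₁) + 2f(x₂) + ... + f(xₙ)]

x_0 = 0.2500, f(x_0) = 0.968912, coefficient = 1
x_1 = 1.0000, f(x_1) = 0.540302, coefficient = 4
x_2 = 1.7500, f(x_2) = -0.178246, coefficient = 1

I ≈ (0.750000/3) × 2.951876 = 0.737969
Exact value: 0.736582
Error: 0.001387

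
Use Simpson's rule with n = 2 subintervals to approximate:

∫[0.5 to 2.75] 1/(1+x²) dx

f(x) = 1/(1+x²)
a = 0.5, b = 2.75, n = 2
h = (b - a)/n = 1.125000

Simpson's rule: (h/3)[f(x₀) + 4f(x₁) + 2f(x₂) + ... + f(xₙ)]

x_0 = 0.5000, f(x_0) = 0.800000, coefficient = 1
x_1 = 1.6250, f(x_1) = 0.274678, coefficient = 4
x_2 = 2.7500, f(x_2) = 0.116788, coefficient = 1

I ≈ (1.125000/3) × 2.015501 = 0.755813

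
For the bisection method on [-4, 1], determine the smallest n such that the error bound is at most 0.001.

We need (b-a)/2^n ≤ 0.001
(1 - (-4))/2^n ≤ 0.001
5/2^n ≤ 0.001
2^n ≥ 5000
n ≥ log₂(5000) = 12.29
n ≥ 13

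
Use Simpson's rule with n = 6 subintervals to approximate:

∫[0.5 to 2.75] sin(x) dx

f(x) = sin(x)
a = 0.5, b = 2.75, n = 6
h = (b - a)/n = 0.375000

Simpson's rule: (h/3)[f(x₀) + 4f(x₁) + 2f(x₂) + ... + f(xₙ)]

x_0 = 0.5000, f(x_0) = 0.479426, coefficient = 1
x_1 = 0.8750, f(x_1) = 0.767544, coefficient = 4
x_2 = 1.2500, f(x_2) = 0.948985, coefficient = 2
x_3 = 1.6250, f(x_3) = 0.998531, coefficient = 4
x_4 = 2.0000, f(x_4) = 0.909297, coefficient = 2
x_5 = 2.3750, f(x_5) = 0.693685, coefficient = 4
x_6 = 2.7500, f(x_6) = 0.381661, coefficient = 1

I ≈ (0.375000/3) × 14.416690 = 1.802086
Exact value: 1.801885
Error: 0.000201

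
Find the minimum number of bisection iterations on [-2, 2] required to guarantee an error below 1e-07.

We need (b-a)/2^n ≤ 1e-07
(2 - (-2))/2^n ≤ 1e-07
4/2^n ≤ 1e-07
2^n ≥ 40000000
n ≥ log₂(40000000) = 25.25
n ≥ 26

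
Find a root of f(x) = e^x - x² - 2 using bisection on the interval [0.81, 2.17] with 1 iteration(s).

f(x) = e^x - x² - 2
Initial interval: [0.81, 2.17]

Iteration 1:
  c_1 = (0.810000 + 2.170000)/2 = 1.490000
  f(c_1) = f(1.490000) = 0.216996
  f(a) × f(c) < 0, new interval: [0.810000, 1.490000]

After 1 iteration(s), the approximation is c_1 = 1.490000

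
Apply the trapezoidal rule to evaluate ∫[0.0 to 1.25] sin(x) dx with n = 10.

f(x) = sin(x)
a = 0.0, b = 1.25, n = 10
h = (b - a)/n = 0.125000

Trapezoidal rule: (h/2)[f(x₀) + 2f(x₁) + 2f(x₂) + ... + f(xₙ)]

x_0 = 0.0000, f(x_0) = 0.000000, coefficient = 1
x_1 = 0.1250, f(x_1) = 0.124675, coefficient = 2
x_2 = 0.2500, f(x_2) = 0.247404, coefficient = 2
x_3 = 0.3750, f(x_3) = 0.366273, coefficient = 2
x_4 = 0.5000, f(x_4) = 0.479426, coefficient = 2
x_5 = 0.6250, f(x_5) = 0.585097, coefficient = 2
x_6 = 0.7500, f(x_6) = 0.681639, coefficient = 2
x_7 = 0.8750, f(x_7) = 0.767544, coefficient = 2
x_8 = 1.0000, f(x_8) = 0.841471, coefficient = 2
x_9 = 1.1250, f(x_9) = 0.902268, coefficient = 2
x_10 = 1.2500, f(x_10) = 0.948985, coefficient = 1

I ≈ (0.125000/2) × 10.940574 = 0.683786
Exact value: 0.684678
Error: 0.000892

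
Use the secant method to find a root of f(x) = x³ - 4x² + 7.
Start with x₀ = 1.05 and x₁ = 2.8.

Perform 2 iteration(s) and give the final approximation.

f(x) = x³ - 4x² + 7
x₀ = 1.05, x₁ = 2.8

Secant formula: x_{n+1} = x_n - f(x_n)(x_n - x_{n-1})/(f(x_n) - f(x_{n-1}))

Iteration 1:
  f(1.050000) = 3.747625
  f(2.800000) = -2.408000
  x_2 = 2.800000 - (-2.408000)×(2.800000 - 1.050000)/(-2.408000 - 3.747625)
       = 2.115423
Iteration 2:
  f(2.800000) = -2.408000
  f(2.115423) = -1.433509
  x_3 = 2.115423 - (-1.433509)×(2.115423 - 2.800000)/(-1.433509 - (-2.408000))
       = 1.108387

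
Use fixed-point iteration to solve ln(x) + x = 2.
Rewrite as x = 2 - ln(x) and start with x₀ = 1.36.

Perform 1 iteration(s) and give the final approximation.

Equation: ln(x) + x = 2
Fixed-point form: x = 2 - ln(x)
x₀ = 1.36

x_1 = g(1.360000) = 1.692515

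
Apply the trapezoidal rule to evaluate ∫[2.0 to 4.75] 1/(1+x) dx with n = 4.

f(x) = 1/(1+x)
a = 2.0, b = 4.75, n = 4
h = (b - a)/n = 0.687500

Trapezoidal rule: (h/2)[f(x₀) + 2f(x₁) + 2f(x₂) + ... + f(xₙ)]

x_0 = 2.0000, f(x_0) = 0.333333, coefficient = 1
x_1 = 2.6875, f(x_1) = 0.271186, coefficient = 2
x_2 = 3.3750, f(x_2) = 0.228571, coefficient = 2
x_3 = 4.0625, f(x_3) = 0.197531, coefficient = 2
x_4 = 4.7500, f(x_4) = 0.173913, coefficient = 1

I ≈ (0.687500/2) × 1.901824 = 0.653752
Exact value: 0.650588
Error: 0.003164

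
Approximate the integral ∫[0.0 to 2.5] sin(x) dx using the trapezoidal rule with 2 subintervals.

f(x) = sin(x)
a = 0.0, b = 2.5, n = 2
h = (b - a)/n = 1.250000

Trapezoidal rule: (h/2)[f(x₀) + 2f(x₁) + 2f(x₂) + ... + f(xₙ)]

x_0 = 0.0000, f(x_0) = 0.000000, coefficient = 1
x_1 = 1.2500, f(x_1) = 0.948985, coefficient = 2
x_2 = 2.5000, f(x_2) = 0.598472, coefficient = 1

I ≈ (1.250000/2) × 2.496441 = 1.560276
Exact value: 1.801144
Error: 0.240868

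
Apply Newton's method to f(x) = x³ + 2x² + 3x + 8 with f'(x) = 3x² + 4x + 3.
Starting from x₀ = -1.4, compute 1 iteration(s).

f(x) = x³ + 2x² + 3x + 8
f'(x) = 3x² + 4x + 3
x₀ = -1.4

Newton-Raphson formula: x_{n+1} = x_n - f(x_n)/f'(x_n)

Iteration 1:
  f(-1.400000) = 4.976000
  f'(-1.400000) = 3.280000
  x_1 = -1.400000 - 4.976000/3.280000 = -2.917073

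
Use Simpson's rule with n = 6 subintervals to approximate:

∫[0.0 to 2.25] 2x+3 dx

f(x) = 2x+3
a = 0.0, b = 2.25, n = 6
h = (b - a)/n = 0.375000

Simpson's rule: (h/3)[f(x₀) + 4f(x₁) + 2f(x₂) + ... + f(xₙ)]

x_0 = 0.0000, f(x_0) = 3.000000, coefficient = 1
x_1 = 0.3750, f(x_1) = 3.750000, coefficient = 4
x_2 = 0.7500, f(x_2) = 4.500000, coefficient = 2
x_3 = 1.1250, f(x_3) = 5.250000, coefficient = 4
x_4 = 1.5000, f(x_4) = 6.000000, coefficient = 2
x_5 = 1.8750, f(x_5) = 6.750000, coefficient = 4
x_6 = 2.2500, f(x_6) = 7.500000, coefficient = 1

I ≈ (0.375000/3) × 94.500000 = 11.812500
Exact value: 11.812500
Error: 0.000000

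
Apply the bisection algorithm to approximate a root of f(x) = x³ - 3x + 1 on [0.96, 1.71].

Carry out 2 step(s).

f(x) = x³ - 3x + 1
Initial interval: [0.96, 1.71]

Iteration 1:
  c_1 = (0.960000 + 1.710000)/2 = 1.335000
  f(c_1) = f(1.335000) = -0.625730
  f(a) × f(c) ≥ 0, new interval: [1.335000, 1.710000]
Iteration 2:
  c_2 = (1.335000 + 1.710000)/2 = 1.522500
  f(c_2) = f(1.522500) = -0.038335
  f(a) × f(c) ≥ 0, new interval: [1.522500, 1.710000]

After 2 iteration(s), the approximation is c_2 = 1.522500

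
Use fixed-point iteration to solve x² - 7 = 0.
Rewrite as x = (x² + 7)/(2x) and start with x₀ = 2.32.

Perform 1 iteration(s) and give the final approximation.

Equation: x² - 7 = 0
Fixed-point form: x = (x² + 7)/(2x)
x₀ = 2.32

x_1 = g(2.320000) = 2.668621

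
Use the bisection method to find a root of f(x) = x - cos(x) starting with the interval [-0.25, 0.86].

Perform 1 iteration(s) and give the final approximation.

f(x) = x - cos(x)
Initial interval: [-0.25, 0.86]

Iteration 1:
  c_1 = (-0.250000 + 0.860000)/2 = 0.305000
  f(c_1) = f(0.305000) = -0.648847
  f(a) × f(c) ≥ 0, new interval: [0.305000, 0.860000]

After 1 iteration(s), the approximation is c_1 = 0.305000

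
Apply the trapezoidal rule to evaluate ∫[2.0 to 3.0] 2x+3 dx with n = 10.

f(x) = 2x+3
a = 2.0, b = 3.0, n = 10
h = (b - a)/n = 0.100000

Trapezoidal rule: (h/2)[f(x₀) + 2f(x₁) + 2f(x₂) + ... + f(xₙ)]

x_0 = 2.0000, f(x_0) = 7.000000, coefficient = 1
x_1 = 2.1000, f(x_1) = 7.200000, coefficient = 2
x_2 = 2.2000, f(x_2) = 7.400000, coefficient = 2
x_3 = 2.3000, f(x_3) = 7.600000, coefficient = 2
x_4 = 2.4000, f(x_4) = 7.800000, coefficient = 2
x_5 = 2.5000, f(x_5) = 8.000000, coefficient = 2
x_6 = 2.6000, f(x_6) = 8.200000, coefficient = 2
x_7 = 2.7000, f(x_7) = 8.400000, coefficient = 2
x_8 = 2.8000, f(x_8) = 8.600000, coefficient = 2
x_9 = 2.9000, f(x_9) = 8.800000, coefficient = 2
x_10 = 3.0000, f(x_10) = 9.000000, coefficient = 1

I ≈ (0.100000/2) × 160.000000 = 8.000000
Exact value: 8.000000
Error: 0.000000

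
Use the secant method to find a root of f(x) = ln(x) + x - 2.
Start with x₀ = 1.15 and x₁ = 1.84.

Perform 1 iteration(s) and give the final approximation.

f(x) = ln(x) + x - 2
x₀ = 1.15, x₁ = 1.84

Secant formula: x_{n+1} = x_n - f(x_n)(x_n - x_{n-1})/(f(x_n) - f(x_{n-1}))

Iteration 1:
  f(1.150000) = -0.710238
  f(1.840000) = 0.449766
  x_2 = 1.840000 - 0.449766×(1.840000 - 1.150000)/(0.449766 - (-0.710238))
       = 1.572468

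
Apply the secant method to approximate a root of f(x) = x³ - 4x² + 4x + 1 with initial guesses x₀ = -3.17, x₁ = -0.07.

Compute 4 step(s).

f(x) = x³ - 4x² + 4x + 1
x₀ = -3.17, x₁ = -0.07

Secant formula: x_{n+1} = x_n - f(x_n)(x_n - x_{n-1})/(f(x_n) - f(x_{n-1}))

Iteration 1:
  f(-3.170000) = -83.730613
  f(-0.070000) = 0.700057
  x_2 = -0.070000 - 0.700057×(-0.070000 - (-3.170000))/(0.700057 - (-83.730613))
       = -0.095704
Iteration 2:
  f(-0.070000) = 0.700057
  f(-0.095704) = 0.579672
  x_3 = -0.095704 - 0.579672×(-0.095704 - (-0.070000))/(0.579672 - 0.700057)
       = -0.219471
Iteration 3:
  f(-0.095704) = 0.579672
  f(-0.219471) = -0.081124
  x_4 = -0.219471 - (-0.081124)×(-0.219471 - (-0.095704))/(-0.081124 - 0.579672)
       = -0.204276
Iteration 4:
  f(-0.219471) = -0.081124
  f(-0.204276) = 0.007456
  x_5 = -0.204276 - 0.007456×(-0.204276 - (-0.219471))/(0.007456 - (-0.081124))
       = -0.205555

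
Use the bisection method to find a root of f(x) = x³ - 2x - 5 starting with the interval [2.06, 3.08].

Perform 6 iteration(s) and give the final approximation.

f(x) = x³ - 2x - 5
Initial interval: [2.06, 3.08]

Iteration 1:
  c_1 = (2.060000 + 3.080000)/2 = 2.570000
  f(c_1) = f(2.570000) = 6.834593
  f(a) × f(c) < 0, new interval: [2.060000, 2.570000]
Iteration 2:
  c_2 = (2.060000 + 2.570000)/2 = 2.315000
  f(c_2) = f(2.315000) = 2.776606
  f(a) × f(c) < 0, new interval: [2.060000, 2.315000]
Iteration 3:
  c_3 = (2.060000 + 2.315000)/2 = 2.187500
  f(c_3) = f(2.187500) = 1.092529
  f(a) × f(c) < 0, new interval: [2.060000, 2.187500]
Iteration 4:
  c_4 = (2.060000 + 2.187500)/2 = 2.123750
  f(c_4) = f(2.123750) = 0.331279
  f(a) × f(c) < 0, new interval: [2.060000, 2.123750]
Iteration 5:
  c_5 = (2.060000 + 2.123750)/2 = 2.091875
  f(c_5) = f(2.091875) = -0.029828
  f(a) × f(c) ≥ 0, new interval: [2.091875, 2.123750]
Iteration 6:
  c_6 = (2.091875 + 2.123750)/2 = 2.107813
  f(c_6) = f(2.107813) = 0.149119
  f(a) × f(c) < 0, new interval: [2.091875, 2.107813]

After 6 iteration(s), the approximation is c_6 = 2.107813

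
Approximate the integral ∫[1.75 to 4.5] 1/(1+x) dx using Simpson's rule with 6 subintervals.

f(x) = 1/(1+x)
a = 1.75, b = 4.5, n = 6
h = (b - a)/n = 0.458333

Simpson's rule: (h/3)[f(x₀) + 4f(x₁) + 2f(x₂) + ... + f(xₙ)]

x_0 = 1.7500, f(x_0) = 0.363636, coefficient = 1
x_1 = 2.2083, f(x_1) = 0.311688, coefficient = 4
x_2 = 2.6667, f(x_2) = 0.272727, coefficient = 2
x_3 = 3.1250, f(x_3) = 0.242424, coefficient = 4
x_4 = 3.5833, f(x_4) = 0.218182, coefficient = 2
x_5 = 4.0417, f(x_5) = 0.198347, coefficient = 4
x_6 = 4.5000, f(x_6) = 0.181818, coefficient = 1

I ≈ (0.458333/3) × 4.537111 = 0.693170
Exact value: 0.693147
Error: 0.000023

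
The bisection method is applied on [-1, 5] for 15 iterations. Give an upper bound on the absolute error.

Bisection error bound: |error| ≤ (b-a)/2^n
|error| ≤ (5 - (-1))/2^15 = 6/2^15
|error| ≤ 0.0001831055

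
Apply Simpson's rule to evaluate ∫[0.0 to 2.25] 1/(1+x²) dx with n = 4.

f(x) = 1/(1+x²)
a = 0.0, b = 2.25, n = 4
h = (b - a)/n = 0.562500

Simpson's rule: (h/3)[f(x₀) + 4f(x₁) + 2f(x₂) + ... + f(xₙ)]

x_0 = 0.0000, f(x_0) = 1.000000, coefficient = 1
x_1 = 0.5625, f(x_1) = 0.759644, coefficient = 4
x_2 = 1.1250, f(x_2) = 0.441379, coefficient = 2
x_3 = 1.6875, f(x_3) = 0.259898, coefficient = 4
x_4 = 2.2500, f(x_4) = 0.164948, coefficient = 1

I ≈ (0.562500/3) × 6.125877 = 1.148602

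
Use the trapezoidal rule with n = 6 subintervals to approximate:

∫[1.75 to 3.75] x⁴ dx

f(x) = x⁴
a = 1.75, b = 3.75, n = 6
h = (b - a)/n = 0.333333

Trapezoidal rule: (h/2)[f(x₀) + 2f(x₁) + 2f(x₂) + ... + f(xₙ)]

x_0 = 1.7500, f(x_0) = 9.378906, coefficient = 1
x_1 = 2.0833, f(x_1) = 18.838011, coefficient = 2
x_2 = 2.4167, f(x_2) = 34.108845, coefficient = 2
x_3 = 2.7500, f(x_3) = 57.191406, coefficient = 2
x_4 = 3.0833, f(x_4) = 90.381993, coefficient = 2
x_5 = 3.4167, f(x_5) = 136.273196, coefficient = 2
x_6 = 3.7500, f(x_6) = 197.753906, coefficient = 1

I ≈ (0.333333/2) × 880.719715 = 146.786619
Exact value: 145.032813
Error: 1.753807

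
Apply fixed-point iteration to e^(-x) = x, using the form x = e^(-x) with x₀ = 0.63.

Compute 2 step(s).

Equation: e^(-x) = x
Fixed-point form: x = e^(-x)
x₀ = 0.63

x_1 = g(0.630000) = 0.532592
x_2 = g(0.532592) = 0.587081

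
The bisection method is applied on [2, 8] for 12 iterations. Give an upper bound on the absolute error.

Bisection error bound: |error| ≤ (b-a)/2^n
|error| ≤ (8 - 2)/2^12 = 6/2^12
|error| ≤ 0.0014648438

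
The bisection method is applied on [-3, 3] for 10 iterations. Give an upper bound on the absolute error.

Bisection error bound: |error| ≤ (b-a)/2^n
|error| ≤ (3 - (-3))/2^10 = 6/2^10
|error| ≤ 0.0058593750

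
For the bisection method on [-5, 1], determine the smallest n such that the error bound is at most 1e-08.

We need (b-a)/2^n ≤ 1e-08
(1 - (-5))/2^n ≤ 1e-08
6/2^n ≤ 1e-08
2^n ≥ 600000000
n ≥ log₂(600000000) = 29.16
n ≥ 30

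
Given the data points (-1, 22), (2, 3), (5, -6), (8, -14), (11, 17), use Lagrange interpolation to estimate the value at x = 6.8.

Lagrange interpolation formula:
P(x) = Σ yᵢ × Lᵢ(x)
where Lᵢ(x) = Π_{j≠i} (x - xⱼ)/(xᵢ - xⱼ)

L_0(6.8) = (6.8 - 2)/(-1 - 2) × (6.8 - 5)/(-1 - 5) × (6.8 - 8)/(-1 - 8) × (6.8 - 11)/(-1 - 11) = 0.022400
L_1(6.8) = (6.8 - (-1))/(2 - (-1)) × (6.8 - 5)/(2 - 5) × (6.8 - 8)/(2 - 8) × (6.8 - 11)/(2 - 11) = -0.145600
L_2(6.8) = (6.8 - (-1))/(5 - (-1)) × (6.8 - 2)/(5 - 2) × (6.8 - 8)/(5 - 8) × (6.8 - 11)/(5 - 11) = 0.582400
L_3(6.8) = (6.8 - (-1))/(8 - (-1)) × (6.8 - 2)/(8 - 2) × (6.8 - 5)/(8 - 5) × (6.8 - 11)/(8 - 11) = 0.582400
L_4(6.8) = (6.8 - (-1))/(11 - (-1)) × (6.8 - 2)/(11 - 2) × (6.8 - 5)/(11 - 5) × (6.8 - 8)/(11 - 8) = -0.041600

P(6.8) = 22×L_0(6.8) + 3×L_1(6.8) + (-6)×L_2(6.8) + (-14)×L_3(6.8) + 17×L_4(6.8)
P(6.8) = -12.299200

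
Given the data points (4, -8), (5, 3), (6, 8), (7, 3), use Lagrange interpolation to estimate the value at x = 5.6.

Lagrange interpolation formula:
P(x) = Σ yᵢ × Lᵢ(x)
where Lᵢ(x) = Π_{j≠i} (x - xⱼ)/(xᵢ - xⱼ)

L_0(5.6) = (5.6 - 5)/(4 - 5) × (5.6 - 6)/(4 - 6) × (5.6 - 7)/(4 - 7) = -0.056000
L_1(5.6) = (5.6 - 4)/(5 - 4) × (5.6 - 6)/(5 - 6) × (5.6 - 7)/(5 - 7) = 0.448000
L_2(5.6) = (5.6 - 4)/(6 - 4) × (5.6 - 5)/(6 - 5) × (5.6 - 7)/(6 - 7) = 0.672000
L_3(5.6) = (5.6 - 4)/(7 - 4) × (5.6 - 5)/(7 - 5) × (5.6 - 6)/(7 - 6) = -0.064000

P(5.6) = (-8)×L_0(5.6) + 3×L_1(5.6) + 8×L_2(5.6) + 3×L_3(5.6)
P(5.6) = 6.976000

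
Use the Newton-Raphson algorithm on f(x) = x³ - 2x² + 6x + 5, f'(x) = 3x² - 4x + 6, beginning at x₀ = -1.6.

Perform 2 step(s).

f(x) = x³ - 2x² + 6x + 5
f'(x) = 3x² - 4x + 6
x₀ = -1.6

Newton-Raphson formula: x_{n+1} = x_n - f(x_n)/f'(x_n)

Iteration 1:
  f(-1.600000) = -13.816000
  f'(-1.600000) = 20.080000
  x_1 = -1.600000 - (-13.816000)/20.080000 = -0.911952
Iteration 2:
  f(-0.911952) = -2.893458
  f'(-0.911952) = 12.142779
  x_2 = -0.911952 - (-2.893458)/12.142779 = -0.673666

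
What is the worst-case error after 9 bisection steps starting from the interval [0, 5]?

Bisection error bound: |error| ≤ (b-a)/2^n
|error| ≤ (5 - 0)/2^9 = 5/2^9
|error| ≤ 0.0097656250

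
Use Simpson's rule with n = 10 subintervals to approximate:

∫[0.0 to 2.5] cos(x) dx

f(x) = cos(x)
a = 0.0, b = 2.5, n = 10
h = (b - a)/n = 0.250000

Simpson's rule: (h/3)[f(x₀) + 4f(x₁) + 2f(x₂) + ... + f(xₙ)]

x_0 = 0.0000, f(x_0) = 1.000000, coefficient = 1
x_1 = 0.2500, f(x_1) = 0.968912, coefficient = 4
x_2 = 0.5000, f(x_2) = 0.877583, coefficient = 2
x_3 = 0.7500, f(x_3) = 0.731689, coefficient = 4
x_4 = 1.0000, f(x_4) = 0.540302, coefficient = 2
x_5 = 1.2500, f(x_5) = 0.315322, coefficient = 4
x_6 = 1.5000, f(x_6) = 0.070737, coefficient = 2
x_7 = 1.7500, f(x_7) = -0.178246, coefficient = 4
x_8 = 2.0000, f(x_8) = -0.416147, coefficient = 2
x_9 = 2.2500, f(x_9) = -0.628174, coefficient = 4
x_10 = 2.5000, f(x_10) = -0.801144, coefficient = 1

I ≈ (0.250000/3) × 7.181823 = 0.598485
Exact value: 0.598472
Error: 0.000013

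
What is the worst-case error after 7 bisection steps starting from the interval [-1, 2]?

Bisection error bound: |error| ≤ (b-a)/2^n
|error| ≤ (2 - (-1))/2^7 = 3/2^7
|error| ≤ 0.0234375000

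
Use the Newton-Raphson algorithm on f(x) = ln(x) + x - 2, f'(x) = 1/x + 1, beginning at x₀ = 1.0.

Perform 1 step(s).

f(x) = ln(x) + x - 2
f'(x) = 1/x + 1
x₀ = 1.0

Newton-Raphson formula: x_{n+1} = x_n - f(x_n)/f'(x_n)

Iteration 1:
  f(1.000000) = -1.000000
  f'(1.000000) = 2.000000
  x_1 = 1.000000 - (-1.000000)/2.000000 = 1.500000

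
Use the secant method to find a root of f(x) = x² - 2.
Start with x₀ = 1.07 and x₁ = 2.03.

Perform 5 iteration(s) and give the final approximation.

f(x) = x² - 2
x₀ = 1.07, x₁ = 2.03

Secant formula: x_{n+1} = x_n - f(x_n)(x_n - x_{n-1})/(f(x_n) - f(x_{n-1}))

Iteration 1:
  f(1.070000) = -0.855100
  f(2.030000) = 2.120900
  x_2 = 2.030000 - 2.120900×(2.030000 - 1.070000)/(2.120900 - (-0.855100))
       = 1.345839
Iteration 2:
  f(2.030000) = 2.120900
  f(1.345839) = -0.188718
  x_3 = 1.345839 - (-0.188718)×(1.345839 - 2.030000)/(-0.188718 - 2.120900)
       = 1.401741
Iteration 3:
  f(1.345839) = -0.188718
  f(1.401741) = -0.035121
  x_4 = 1.401741 - (-0.035121)×(1.401741 - 1.345839)/(-0.035121 - (-0.188718))
       = 1.414524
Iteration 4:
  f(1.401741) = -0.035121
  f(1.414524) = 0.000878
  x_5 = 1.414524 - 0.000878×(1.414524 - 1.401741)/(0.000878 - (-0.035121))
       = 1.414212
Iteration 5:
  f(1.414524) = 0.000878
  f(1.414212) = -0.000004
  x_6 = 1.414212 - (-0.000004)×(1.414212 - 1.414524)/(-0.000004 - 0.000878)
       = 1.414214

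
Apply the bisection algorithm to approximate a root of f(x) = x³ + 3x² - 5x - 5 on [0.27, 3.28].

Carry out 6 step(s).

f(x) = x³ + 3x² - 5x - 5
Initial interval: [0.27, 3.28]

Iteration 1:
  c_1 = (0.270000 + 3.280000)/2 = 1.775000
  f(c_1) = f(1.775000) = 1.169234
  f(a) × f(c) < 0, new interval: [0.270000, 1.775000]
Iteration 2:
  c_2 = (0.270000 + 1.775000)/2 = 1.022500
  f(c_2) = f(1.022500) = -5.906951
  f(a) × f(c) ≥ 0, new interval: [1.022500, 1.775000]
Iteration 3:
  c_3 = (1.022500 + 1.775000)/2 = 1.398750
  f(c_3) = f(1.398750) = -3.387589
  f(a) × f(c) ≥ 0, new interval: [1.398750, 1.775000]
Iteration 4:
  c_4 = (1.398750 + 1.775000)/2 = 1.586875
  f(c_4) = f(1.586875) = -1.383834
  f(a) × f(c) ≥ 0, new interval: [1.586875, 1.775000]
Iteration 5:
  c_5 = (1.586875 + 1.775000)/2 = 1.680937
  f(c_5) = f(1.680937) = -0.178460
  f(a) × f(c) ≥ 0, new interval: [1.680937, 1.775000]
Iteration 6:
  c_6 = (1.680937 + 1.775000)/2 = 1.727969
  f(c_6) = f(1.727969) = 0.477285
  f(a) × f(c) < 0, new interval: [1.680937, 1.727969]

After 6 iteration(s), the approximation is c_6 = 1.727969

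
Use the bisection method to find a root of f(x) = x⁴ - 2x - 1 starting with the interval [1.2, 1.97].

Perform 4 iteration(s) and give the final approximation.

f(x) = x⁴ - 2x - 1
Initial interval: [1.2, 1.97]

Iteration 1:
  c_1 = (1.200000 + 1.970000)/2 = 1.585000
  f(c_1) = f(1.585000) = 2.141274
  f(a) × f(c) < 0, new interval: [1.200000, 1.585000]
Iteration 2:
  c_2 = (1.200000 + 1.585000)/2 = 1.392500
  f(c_2) = f(1.392500) = -0.025061
  f(a) × f(c) ≥ 0, new interval: [1.392500, 1.585000]
Iteration 3:
  c_3 = (1.392500 + 1.585000)/2 = 1.488750
  f(c_3) = f(1.488750) = 0.934825
  f(a) × f(c) < 0, new interval: [1.392500, 1.488750]
Iteration 4:
  c_4 = (1.392500 + 1.488750)/2 = 1.440625
  f(c_4) = f(1.440625) = 0.426037
  f(a) × f(c) < 0, new interval: [1.392500, 1.440625]

After 4 iteration(s), the approximation is c_4 = 1.440625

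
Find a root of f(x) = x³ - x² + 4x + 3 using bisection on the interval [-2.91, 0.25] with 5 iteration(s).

f(x) = x³ - x² + 4x + 3
Initial interval: [-2.91, 0.25]

Iteration 1:
  c_1 = (-2.910000 + 0.250000)/2 = -1.330000
  f(c_1) = f(-1.330000) = -6.441537
  f(a) × f(c) ≥ 0, new interval: [-1.330000, 0.250000]
Iteration 2:
  c_2 = (-1.330000 + 0.250000)/2 = -0.540000
  f(c_2) = f(-0.540000) = 0.390936
  f(a) × f(c) < 0, new interval: [-1.330000, -0.540000]
Iteration 3:
  c_3 = (-1.330000 + (-0.540000))/2 = -0.935000
  f(c_3) = f(-0.935000) = -2.431625
  f(a) × f(c) ≥ 0, new interval: [-0.935000, -0.540000]
Iteration 4:
  c_4 = (-0.935000 + (-0.540000))/2 = -0.737500
  f(c_4) = f(-0.737500) = -0.895037
  f(a) × f(c) ≥ 0, new interval: [-0.737500, -0.540000]
Iteration 5:
  c_5 = (-0.737500 + (-0.540000))/2 = -0.638750
  f(c_5) = f(-0.638750) = -0.223613
  f(a) × f(c) ≥ 0, new interval: [-0.638750, -0.540000]

After 5 iteration(s), the approximation is c_5 = -0.638750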